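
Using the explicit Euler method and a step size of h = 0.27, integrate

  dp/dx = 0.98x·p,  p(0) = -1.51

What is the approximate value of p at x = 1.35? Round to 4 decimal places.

Euler: p_{n+1} = p_n + h·f(x_n, p_n).
x=0.000000, p=-1.510000: f=0.000000 → p ← -1.510000 + 0.27·0.000000 = -1.510000
x=0.270000, p=-1.510000: f=-0.399546 → p ← -1.510000 + 0.27·(-0.399546) = -1.617877
x=0.540000, p=-1.617877: f=-0.856181 → p ← -1.617877 + 0.27·(-0.856181) = -1.849046
x=0.810000, p=-1.849046: f=-1.467773 → p ← -1.849046 + 0.27·(-1.467773) = -2.245345
x=1.080000, p=-2.245345: f=-2.376473 → p ← -2.245345 + 0.27·(-2.376473) = -2.886993
p(1.35) ≈ -2.8870

-2.8870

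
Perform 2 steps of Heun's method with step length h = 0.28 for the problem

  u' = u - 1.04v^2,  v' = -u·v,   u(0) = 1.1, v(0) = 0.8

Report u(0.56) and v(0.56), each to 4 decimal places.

1.6148, 0.3965

Heun on (u,v): k1 = f(t_n, state_n); k2 = f(t_n + h, state_n + h·k1); state_{n+1} = state_n + (h/2)·(k1 + k2).
0.000000: (1.100000, 0.800000)
  k1 = (0.434400, -0.880000)
  predictor → (1.221632, 0.553600)
  k2 = (0.902900, -0.676295)
  → (1.287222, 0.582119)
0.280000: (1.287222, 0.582119)
  k1 = (0.934805, -0.749316)
  predictor → (1.548968, 0.372310)
  k2 = (1.404808, -0.576696)
  → (1.614768, 0.396477)
(u(0.56), v(0.56)) ≈ (1.6148, 0.3965)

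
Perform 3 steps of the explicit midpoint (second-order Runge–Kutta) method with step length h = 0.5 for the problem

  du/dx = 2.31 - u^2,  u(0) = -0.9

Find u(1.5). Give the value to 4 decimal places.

1.2853

Midpoint: k1 = f(x_n, u_n); k2 = f(x_n + h/2, u_n + (h/2)·k1); u_{n+1} = u_n + h·k2.
x=0.000000, u=-0.900000:
  k1 = f(0.000000, -0.900000) = 1.500000
  k2 = f(0.250000, -0.525000) = 2.034375
  u ← -0.900000 + 0.5·2.034375 = 0.117187
x=0.500000, u=0.117187:
  k1 = f(0.500000, 0.117187) = 2.296267
  k2 = f(0.750000, 0.691254) = 1.832168
  u ← 0.117187 + 0.5·1.832168 = 1.033271
x=1.000000, u=1.033271:
  k1 = f(1.000000, 1.033271) = 1.242350
  k2 = f(1.250000, 1.343859) = 0.504043
  u ← 1.033271 + 0.5·0.504043 = 1.285293
u(1.5) ≈ 1.2853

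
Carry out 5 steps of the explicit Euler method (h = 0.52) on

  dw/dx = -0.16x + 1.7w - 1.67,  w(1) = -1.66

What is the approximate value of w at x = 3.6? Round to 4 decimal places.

Euler: w_{n+1} = w_n + h·f(x_n, w_n).
x=1.000000, w=-1.660000: f=-4.652000 → w ← -1.660000 + 0.52·(-4.652000) = -4.079040
x=1.520000, w=-4.079040: f=-8.847568 → w ← -4.079040 + 0.52·(-8.847568) = -8.679775
x=2.040000, w=-8.679775: f=-16.752018 → w ← -8.679775 + 0.52·(-16.752018) = -17.390825
x=2.560000, w=-17.390825: f=-31.644002 → w ← -17.390825 + 0.52·(-31.644002) = -33.845706
x=3.080000, w=-33.845706: f=-59.700500 → w ← -33.845706 + 0.52·(-59.700500) = -64.889966
w(3.6) ≈ -64.8900

-64.8900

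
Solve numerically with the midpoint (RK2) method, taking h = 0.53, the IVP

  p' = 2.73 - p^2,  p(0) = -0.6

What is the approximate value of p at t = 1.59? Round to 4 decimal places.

1.4236

Midpoint: k1 = f(t_n, p_n); k2 = f(t_n + h/2, p_n + (h/2)·k1); p_{n+1} = p_n + h·k2.
t=0.000000, p=-0.600000:
  k1 = f(0.000000, -0.600000) = 2.370000
  k2 = f(0.265000, 0.028050) = 2.729213
  p ← -0.600000 + 0.53·2.729213 = 0.846483
t=0.530000, p=0.846483:
  k1 = f(0.530000, 0.846483) = 2.013467
  k2 = f(0.795000, 1.380052) = 0.825458
  p ← 0.846483 + 0.53·0.825458 = 1.283975
t=1.060000, p=1.283975:
  k1 = f(1.060000, 1.283975) = 1.081407
  k2 = f(1.325000, 1.570548) = 0.263378
  p ← 1.283975 + 0.53·0.263378 = 1.423566
p(1.59) ≈ 1.4236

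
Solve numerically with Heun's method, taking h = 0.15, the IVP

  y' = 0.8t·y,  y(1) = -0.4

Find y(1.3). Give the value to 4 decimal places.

Heun: k1 = f(t_n, y_n); k2 = f(t_n + h, y_n + h·k1); y_{n+1} = y_n + (h/2)·(k1 + k2).
t=1.000000, y=-0.400000:
  k1 = f(1.000000, -0.400000) = -0.320000
  k2 = f(1.150000, -0.448000) = -0.412160
  y ← -0.400000 + (0.15/2)·(-0.320000 + (-0.412160)) = -0.454912
t=1.150000, y=-0.454912:
  k1 = f(1.150000, -0.454912) = -0.418519
  k2 = f(1.300000, -0.517690) = -0.538397
  y ← -0.454912 + (0.15/2)·(-0.418519 + (-0.538397)) = -0.526681
y(1.3) ≈ -0.5267

-0.5267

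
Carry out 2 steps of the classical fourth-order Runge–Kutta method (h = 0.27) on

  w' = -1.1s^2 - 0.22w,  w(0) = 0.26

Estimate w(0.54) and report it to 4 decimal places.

0.1748

RK4: k1 = f(s_n, w_n); k2 = f(s_n + h/2, w_n + (h/2)·k1); k3 = f(s_n + h/2, w_n + (h/2)·k2); k4 = f(s_n + h, w_n + h·k3); w_{n+1} = w_n + (h/6)·(k1 + 2k2 + 2k3 + k4).
s=0.000000, w=0.260000:
  k1 = f(0.000000, 0.260000) = -0.057200
  k2 = f(0.135000, 0.252278) = -0.075549
  k3 = f(0.135000, 0.249801) = -0.075004
  k4 = f(0.270000, 0.239749) = -0.132935
  w ← 0.260000 + (0.27/6)·(k1 + 2k2 + 2k3 + k4) = 0.237894
s=0.270000, w=0.237894:
  k1 = f(0.270000, 0.237894) = -0.132527
  k2 = f(0.405000, 0.220003) = -0.228828
  k3 = f(0.405000, 0.207002) = -0.225968
  k4 = f(0.540000, 0.176883) = -0.359674
  w ← 0.237894 + (0.27/6)·(k1 + 2k2 + 2k3 + k4) = 0.174814
w(0.54) ≈ 0.1748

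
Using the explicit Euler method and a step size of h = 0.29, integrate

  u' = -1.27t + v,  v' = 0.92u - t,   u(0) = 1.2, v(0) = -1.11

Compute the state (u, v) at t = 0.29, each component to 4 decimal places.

Euler on (u,v): u_{n+1} = u_n + h·u', v_{n+1} = v_n + h·v'.
0.000000: (1.200000, -1.110000); f=(-1.110000, 1.104000) → (0.878100, -0.789840)
(u(0.29), v(0.29)) ≈ (0.8781, -0.7898)

0.8781, -0.7898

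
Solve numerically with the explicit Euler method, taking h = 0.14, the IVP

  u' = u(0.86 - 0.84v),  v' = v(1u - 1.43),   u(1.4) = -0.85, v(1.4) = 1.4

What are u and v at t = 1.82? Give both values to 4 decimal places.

-0.8548, 0.4480

Euler on (u,v): u_{n+1} = u_n + h·u', v_{n+1} = v_n + h·v'.
1.400000: (-0.850000, 1.400000); f=(0.268600, -3.192000) → (-0.812396, 0.953120)
1.540000: (-0.812396, 0.953120); f=(-0.048239, -2.137272) → (-0.819150, 0.653902)
1.680000: (-0.819150, 0.653902); f=(-0.254528, -1.470723) → (-0.854783, 0.448001)
(u(1.82), v(1.82)) ≈ (-0.8548, 0.4480)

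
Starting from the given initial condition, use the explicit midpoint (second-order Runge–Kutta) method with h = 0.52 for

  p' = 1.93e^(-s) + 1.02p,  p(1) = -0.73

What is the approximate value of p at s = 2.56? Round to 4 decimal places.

Midpoint: k1 = f(s_n, p_n); k2 = f(s_n + h/2, p_n + (h/2)·k1); p_{n+1} = p_n + h·k2.
s=1.000000, p=-0.730000:
  k1 = f(1.000000, -0.730000) = -0.034593
  k2 = f(1.260000, -0.738994) = -0.206322
  p ← -0.730000 + 0.52·(-0.206322) = -0.837287
s=1.520000, p=-0.837287:
  k1 = f(1.520000, -0.837287) = -0.431919
  k2 = f(1.780000, -0.949586) = -0.643106
  p ← -0.837287 + 0.52·(-0.643106) = -1.171703
s=2.040000, p=-1.171703:
  k1 = f(2.040000, -1.171703) = -0.944181
  k2 = f(2.300000, -1.417190) = -1.252034
  p ← -1.171703 + 0.52·(-1.252034) = -1.822760
p(2.56) ≈ -1.8228

-1.8228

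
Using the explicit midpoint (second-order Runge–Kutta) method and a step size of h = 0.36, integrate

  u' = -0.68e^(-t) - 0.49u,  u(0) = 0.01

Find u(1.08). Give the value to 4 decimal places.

Midpoint: k1 = f(t_n, u_n); k2 = f(t_n + h/2, u_n + (h/2)·k1); u_{n+1} = u_n + h·k2.
t=0.000000, u=0.010000:
  k1 = f(0.000000, 0.010000) = -0.684900
  k2 = f(0.180000, -0.113282) = -0.512476
  u ← 0.010000 + 0.36·(-0.512476) = -0.174491
t=0.360000, u=-0.174491:
  k1 = f(0.360000, -0.174491) = -0.388919
  k2 = f(0.540000, -0.244497) = -0.276465
  u ← -0.174491 + 0.36·(-0.276465) = -0.274019
t=0.720000, u=-0.274019:
  k1 = f(0.720000, -0.274019) = -0.196722
  k2 = f(0.900000, -0.309429) = -0.124847
  u ← -0.274019 + 0.36·(-0.124847) = -0.318964
u(1.08) ≈ -0.3190

-0.3190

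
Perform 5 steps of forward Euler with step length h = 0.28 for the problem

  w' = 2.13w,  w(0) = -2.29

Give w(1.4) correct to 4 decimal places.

Euler: w_{n+1} = w_n + h·f(t_n, w_n).
t=0.000000, w=-2.290000: f=-4.877700 → w ← -2.290000 + 0.28·(-4.877700) = -3.655756
t=0.280000, w=-3.655756: f=-7.786760 → w ← -3.655756 + 0.28·(-7.786760) = -5.836049
t=0.560000, w=-5.836049: f=-12.430784 → w ← -5.836049 + 0.28·(-12.430784) = -9.316668
t=0.840000, w=-9.316668: f=-19.844504 → w ← -9.316668 + 0.28·(-19.844504) = -14.873129
t=1.120000, w=-14.873129: f=-31.679766 → w ← -14.873129 + 0.28·(-31.679766) = -23.743464
w(1.4) ≈ -23.7435

-23.7435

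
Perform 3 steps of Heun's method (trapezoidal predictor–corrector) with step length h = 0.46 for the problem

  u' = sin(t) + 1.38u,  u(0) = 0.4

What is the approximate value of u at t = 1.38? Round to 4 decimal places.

Heun: k1 = f(t_n, u_n); k2 = f(t_n + h, u_n + h·k1); u_{n+1} = u_n + (h/2)·(k1 + k2).
t=0.000000, u=0.400000:
  k1 = f(0.000000, 0.400000) = 0.552000
  k2 = f(0.460000, 0.653920) = 1.346358
  u ← 0.400000 + (0.46/2)·(0.552000 + 1.346358) = 0.836622
t=0.460000, u=0.836622:
  k1 = f(0.460000, 0.836622) = 1.598487
  k2 = f(0.920000, 1.571926) = 2.964860
  u ← 0.836622 + (0.46/2)·(1.598487 + 2.964860) = 1.886192
t=0.920000, u=1.886192:
  k1 = f(0.920000, 1.886192) = 3.398547
  k2 = f(1.380000, 3.449523) = 5.742196
  u ← 1.886192 + (0.46/2)·(3.398547 + 5.742196) = 3.988563
u(1.38) ≈ 3.9886

3.9886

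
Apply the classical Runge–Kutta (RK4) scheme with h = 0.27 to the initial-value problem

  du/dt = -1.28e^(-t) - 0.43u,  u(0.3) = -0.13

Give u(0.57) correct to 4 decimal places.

RK4: k1 = f(t_n, u_n); k2 = f(t_n + h/2, u_n + (h/2)·k1); k3 = f(t_n + h/2, u_n + (h/2)·k2); k4 = f(t_n + h, u_n + h·k3); u_{n+1} = u_n + (h/6)·(k1 + 2k2 + 2k3 + k4).
t=0.300000, u=-0.130000:
  k1 = f(0.300000, -0.130000) = -0.892347
  k2 = f(0.435000, -0.250467) = -0.720798
  k3 = f(0.435000, -0.227308) = -0.730756
  k4 = f(0.570000, -0.327304) = -0.583132
  u ← -0.130000 + (0.27/6)·(k1 + 2k2 + 2k3 + k4) = -0.327036
u(0.57) ≈ -0.3270

-0.3270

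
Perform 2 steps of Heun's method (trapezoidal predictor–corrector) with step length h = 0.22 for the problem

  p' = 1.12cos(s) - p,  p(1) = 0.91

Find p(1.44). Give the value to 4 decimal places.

0.7134

Heun: k1 = f(s_n, p_n); k2 = f(s_n + h, p_n + h·k1); p_{n+1} = p_n + (h/2)·(k1 + k2).
s=1.000000, p=0.910000:
  k1 = f(1.000000, 0.910000) = -0.304861
  k2 = f(1.220000, 0.842930) = -0.458047
  p ← 0.910000 + (0.22/2)·(-0.304861 + (-0.458047)) = 0.826080
s=1.220000, p=0.826080:
  k1 = f(1.220000, 0.826080) = -0.441197
  k2 = f(1.440000, 0.729017) = -0.582942
  p ← 0.826080 + (0.22/2)·(-0.441197 + (-0.582942)) = 0.713425
p(1.44) ≈ 0.7134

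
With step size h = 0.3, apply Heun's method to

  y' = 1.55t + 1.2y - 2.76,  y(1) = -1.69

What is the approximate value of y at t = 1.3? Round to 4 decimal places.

Heun: k1 = f(t_n, y_n); k2 = f(t_n + h, y_n + h·k1); y_{n+1} = y_n + (h/2)·(k1 + k2).
t=1.000000, y=-1.690000:
  k1 = f(1.000000, -1.690000) = -3.238000
  k2 = f(1.300000, -2.661400) = -3.938680
  y ← -1.690000 + (0.3/2)·(-3.238000 + (-3.938680)) = -2.766502
y(1.3) ≈ -2.7665

-2.7665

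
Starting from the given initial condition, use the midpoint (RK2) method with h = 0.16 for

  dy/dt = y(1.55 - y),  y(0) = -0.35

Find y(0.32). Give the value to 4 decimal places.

Midpoint: k1 = f(t_n, y_n); k2 = f(t_n + h/2, y_n + (h/2)·k1); y_{n+1} = y_n + h·k2.
t=0.000000, y=-0.350000:
  k1 = f(0.000000, -0.350000) = -0.665000
  k2 = f(0.080000, -0.403200) = -0.787530
  y ← -0.350000 + 0.16·(-0.787530) = -0.476005
t=0.160000, y=-0.476005:
  k1 = f(0.160000, -0.476005) = -0.964388
  k2 = f(0.240000, -0.553156) = -1.163373
  y ← -0.476005 + 0.16·(-1.163373) = -0.662145
y(0.32) ≈ -0.6621

-0.6621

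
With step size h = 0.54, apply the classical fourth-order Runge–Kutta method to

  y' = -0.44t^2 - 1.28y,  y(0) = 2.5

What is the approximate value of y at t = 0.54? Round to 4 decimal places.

RK4: k1 = f(t_n, y_n); k2 = f(t_n + h/2, y_n + (h/2)·k1); k3 = f(t_n + h/2, y_n + (h/2)·k2); k4 = f(t_n + h, y_n + h·k3); y_{n+1} = y_n + (h/6)·(k1 + 2k2 + 2k3 + k4).
t=0.000000, y=2.500000:
  k1 = f(0.000000, 2.500000) = -3.200000
  k2 = f(0.270000, 1.636000) = -2.126156
  k3 = f(0.270000, 1.925938) = -2.497276
  k4 = f(0.540000, 1.151471) = -1.602186
  y ← 2.500000 + (0.54/6)·(k1 + 2k2 + 2k3 + k4) = 1.235585
y(0.54) ≈ 1.2356

1.2356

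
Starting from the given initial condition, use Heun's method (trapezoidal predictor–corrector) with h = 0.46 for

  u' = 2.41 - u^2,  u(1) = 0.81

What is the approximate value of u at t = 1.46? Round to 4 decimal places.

Heun: k1 = f(t_n, u_n); k2 = f(t_n + h, u_n + h·k1); u_{n+1} = u_n + (h/2)·(k1 + k2).
t=1.000000, u=0.810000:
  k1 = f(1.000000, 0.810000) = 1.753900
  k2 = f(1.460000, 1.616794) = -0.204023
  u ← 0.810000 + (0.46/2)·(1.753900 + (-0.204023)) = 1.166472
u(1.46) ≈ 1.1665

1.1665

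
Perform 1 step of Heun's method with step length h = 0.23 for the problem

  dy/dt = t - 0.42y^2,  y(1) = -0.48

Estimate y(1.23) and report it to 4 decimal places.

Heun: k1 = f(t_n, y_n); k2 = f(t_n + h, y_n + h·k1); y_{n+1} = y_n + (h/2)·(k1 + k2).
t=1.000000, y=-0.480000:
  k1 = f(1.000000, -0.480000) = 0.903232
  k2 = f(1.230000, -0.272257) = 1.198868
  y ← -0.480000 + (0.23/2)·(0.903232 + 1.198868) = -0.238258
y(1.23) ≈ -0.2383

-0.2383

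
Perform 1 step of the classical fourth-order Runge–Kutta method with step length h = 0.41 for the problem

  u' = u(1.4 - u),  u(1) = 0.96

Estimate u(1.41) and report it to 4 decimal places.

RK4: k1 = f(t_n, u_n); k2 = f(t_n + h/2, u_n + (h/2)·k1); k3 = f(t_n + h/2, u_n + (h/2)·k2); k4 = f(t_n + h, u_n + h·k3); u_{n+1} = u_n + (h/6)·(k1 + 2k2 + 2k3 + k4).
t=1.000000, u=0.960000:
  k1 = f(1.000000, 0.960000) = 0.422400
  k2 = f(1.205000, 1.046592) = 0.369874
  k3 = f(1.205000, 1.035824) = 0.377222
  k4 = f(1.410000, 1.114661) = 0.318056
  u ← 0.960000 + (0.41/6)·(k1 + 2k2 + 2k3 + k4) = 1.112701
u(1.41) ≈ 1.1127

1.1127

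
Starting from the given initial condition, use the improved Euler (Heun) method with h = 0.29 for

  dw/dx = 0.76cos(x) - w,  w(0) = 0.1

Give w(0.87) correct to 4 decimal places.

0.4087

Heun: k1 = f(x_n, w_n); k2 = f(x_n + h, w_n + h·k1); w_{n+1} = w_n + (h/2)·(k1 + k2).
x=0.000000, w=0.100000:
  k1 = f(0.000000, 0.100000) = 0.660000
  k2 = f(0.290000, 0.291400) = 0.436865
  w ← 0.100000 + (0.29/2)·(0.660000 + 0.436865) = 0.259045
x=0.290000, w=0.259045:
  k1 = f(0.290000, 0.259045) = 0.469220
  k2 = f(0.580000, 0.395119) = 0.240592
  w ← 0.259045 + (0.29/2)·(0.469220 + 0.240592) = 0.361968
x=0.580000, w=0.361968:
  k1 = f(0.580000, 0.361968) = 0.273743
  k2 = f(0.870000, 0.441354) = 0.048714
  w ← 0.361968 + (0.29/2)·(0.273743 + 0.048714) = 0.408725
w(0.87) ≈ 0.4087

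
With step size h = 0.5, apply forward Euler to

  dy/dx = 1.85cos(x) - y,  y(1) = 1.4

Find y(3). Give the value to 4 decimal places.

Euler: y_{n+1} = y_n + h·f(x_n, y_n).
x=1.000000, y=1.400000: f=-0.400441 → y ← 1.400000 + 0.5·(-0.400441) = 1.199780
x=1.500000, y=1.199780: f=-1.068916 → y ← 1.199780 + 0.5·(-1.068916) = 0.665322
x=2.000000, y=0.665322: f=-1.435193 → y ← 0.665322 + 0.5·(-1.435193) = -0.052275
x=2.500000, y=-0.052275: f=-1.429841 → y ← -0.052275 + 0.5·(-1.429841) = -0.767195
y(3) ≈ -0.7672

-0.7672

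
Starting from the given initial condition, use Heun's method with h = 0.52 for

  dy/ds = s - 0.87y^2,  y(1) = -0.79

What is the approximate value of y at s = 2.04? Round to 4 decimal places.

Heun: k1 = f(s_n, y_n); k2 = f(s_n + h, y_n + h·k1); y_{n+1} = y_n + (h/2)·(k1 + k2).
s=1.000000, y=-0.790000:
  k1 = f(1.000000, -0.790000) = 0.457033
  k2 = f(1.520000, -0.552343) = 1.254578
  y ← -0.790000 + (0.52/2)·(0.457033 + 1.254578) = -0.344981
s=1.520000, y=-0.344981:
  k1 = f(1.520000, -0.344981) = 1.416460
  k2 = f(2.040000, 0.391578) = 1.906600
  y ← -0.344981 + (0.52/2)·(1.416460 + 1.906600) = 0.519014
y(2.04) ≈ 0.5190

0.5190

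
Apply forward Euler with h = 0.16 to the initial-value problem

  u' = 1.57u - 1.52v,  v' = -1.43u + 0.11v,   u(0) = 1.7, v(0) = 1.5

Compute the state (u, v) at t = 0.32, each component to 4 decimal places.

Euler on (u,v): u_{n+1} = u_n + h·u', v_{n+1} = v_n + h·v'.
0.000000: (1.700000, 1.500000); f=(0.389000, -2.266000) → (1.762240, 1.137440)
0.160000: (1.762240, 1.137440); f=(1.037808, -2.394885) → (1.928289, 0.754258)
(u(0.32), v(0.32)) ≈ (1.9283, 0.7543)

1.9283, 0.7543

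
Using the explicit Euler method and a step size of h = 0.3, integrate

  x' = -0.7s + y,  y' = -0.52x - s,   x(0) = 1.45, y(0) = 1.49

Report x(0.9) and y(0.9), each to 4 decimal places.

Euler on (x,y): x_{n+1} = x_n + h·x', y_{n+1} = y_n + h·y'.
0.000000: (1.450000, 1.490000); f=(1.490000, -0.754000) → (1.897000, 1.263800)
0.300000: (1.897000, 1.263800); f=(1.053800, -1.286440) → (2.213140, 0.877868)
0.600000: (2.213140, 0.877868); f=(0.457868, -1.750833) → (2.350500, 0.352618)
(x(0.9), y(0.9)) ≈ (2.3505, 0.3526)

2.3505, 0.3526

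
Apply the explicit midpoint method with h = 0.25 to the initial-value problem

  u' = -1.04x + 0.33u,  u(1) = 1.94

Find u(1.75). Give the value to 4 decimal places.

Midpoint: k1 = f(x_n, u_n); k2 = f(x_n + h/2, u_n + (h/2)·k1); u_{n+1} = u_n + h·k2.
x=1.000000, u=1.940000:
  k1 = f(1.000000, 1.940000) = -0.399800
  k2 = f(1.125000, 1.890025) = -0.546292
  u ← 1.940000 + 0.25·(-0.546292) = 1.803427
x=1.250000, u=1.803427:
  k1 = f(1.250000, 1.803427) = -0.704869
  k2 = f(1.375000, 1.715318) = -0.863945
  u ← 1.803427 + 0.25·(-0.863945) = 1.587441
x=1.500000, u=1.587441:
  k1 = f(1.500000, 1.587441) = -1.036145
  k2 = f(1.625000, 1.457923) = -1.208885
  u ← 1.587441 + 0.25·(-1.208885) = 1.285219
u(1.75) ≈ 1.2852

1.2852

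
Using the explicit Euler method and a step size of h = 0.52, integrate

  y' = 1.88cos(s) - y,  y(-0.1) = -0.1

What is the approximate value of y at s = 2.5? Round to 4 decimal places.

Euler: y_{n+1} = y_n + h·f(s_n, y_n).
s=-0.100000, y=-0.100000: f=1.970608 → y ← -0.100000 + 0.52·1.970608 = 0.924716
s=0.420000, y=0.924716: f=0.791891 → y ← 0.924716 + 0.52·0.791891 = 1.336499
s=0.940000, y=1.336499: f=-0.227698 → y ← 1.336499 + 0.52·(-0.227698) = 1.218097
s=1.460000, y=1.218097: f=-1.010225 → y ← 1.218097 + 0.52·(-1.010225) = 0.692779
s=1.980000, y=0.692779: f=-1.440792 → y ← 0.692779 + 0.52·(-1.440792) = -0.056432
y(2.5) ≈ -0.0564

-0.0564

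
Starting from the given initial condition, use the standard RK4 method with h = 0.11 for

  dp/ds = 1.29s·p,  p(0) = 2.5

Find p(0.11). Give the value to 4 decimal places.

2.5196

RK4: k1 = f(s_n, p_n); k2 = f(s_n + h/2, p_n + (h/2)·k1); k3 = f(s_n + h/2, p_n + (h/2)·k2); k4 = f(s_n + h, p_n + h·k3); p_{n+1} = p_n + (h/6)·(k1 + 2k2 + 2k3 + k4).
s=0.000000, p=2.500000:
  k1 = f(0.000000, 2.500000) = 0.000000
  k2 = f(0.055000, 2.500000) = 0.177375
  k3 = f(0.055000, 2.509756) = 0.178067
  k4 = f(0.110000, 2.519587) = 0.357529
  p ← 2.500000 + (0.11/6)·(k1 + 2k2 + 2k3 + k4) = 2.519588
p(0.11) ≈ 2.5196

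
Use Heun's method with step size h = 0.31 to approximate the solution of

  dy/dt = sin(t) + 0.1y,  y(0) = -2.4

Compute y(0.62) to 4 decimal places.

-2.3659

Heun: k1 = f(t_n, y_n); k2 = f(t_n + h, y_n + h·k1); y_{n+1} = y_n + (h/2)·(k1 + k2).
t=0.000000, y=-2.400000:
  k1 = f(0.000000, -2.400000) = -0.240000
  k2 = f(0.310000, -2.474400) = 0.057619
  y ← -2.400000 + (0.31/2)·(-0.240000 + 0.057619) = -2.428269
t=0.310000, y=-2.428269:
  k1 = f(0.310000, -2.428269) = 0.062232
  k2 = f(0.620000, -2.408977) = 0.340137
  y ← -2.428269 + (0.31/2)·(0.062232 + 0.340137) = -2.365902
y(0.62) ≈ -2.3659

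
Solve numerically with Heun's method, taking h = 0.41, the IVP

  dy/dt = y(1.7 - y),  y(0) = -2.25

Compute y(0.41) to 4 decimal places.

-13.2472

Heun: k1 = f(t_n, y_n); k2 = f(t_n + h, y_n + h·k1); y_{n+1} = y_n + (h/2)·(k1 + k2).
t=0.000000, y=-2.250000:
  k1 = f(0.000000, -2.250000) = -8.887500
  k2 = f(0.410000, -5.893875) = -44.757350
  y ← -2.250000 + (0.41/2)·(-8.887500 + (-44.757350)) = -13.247194
y(0.41) ≈ -13.2472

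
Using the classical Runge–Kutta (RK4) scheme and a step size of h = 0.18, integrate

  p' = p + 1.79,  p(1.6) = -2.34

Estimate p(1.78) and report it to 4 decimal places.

RK4: k1 = f(t_n, p_n); k2 = f(t_n + h/2, p_n + (h/2)·k1); k3 = f(t_n + h/2, p_n + (h/2)·k2); k4 = f(t_n + h, p_n + h·k3); p_{n+1} = p_n + (h/6)·(k1 + 2k2 + 2k3 + k4).
t=1.600000, p=-2.340000:
  k1 = f(1.600000, -2.340000) = -0.550000
  k2 = f(1.690000, -2.389500) = -0.599500
  k3 = f(1.690000, -2.393955) = -0.603955
  k4 = f(1.780000, -2.448712) = -0.658712
  p ← -2.340000 + (0.18/6)·(k1 + 2k2 + 2k3 + k4) = -2.448469
p(1.78) ≈ -2.4485

-2.4485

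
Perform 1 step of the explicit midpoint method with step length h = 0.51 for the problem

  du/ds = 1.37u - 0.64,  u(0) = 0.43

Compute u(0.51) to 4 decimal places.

Midpoint: k1 = f(s_n, u_n); k2 = f(s_n + h/2, u_n + (h/2)·k1); u_{n+1} = u_n + h·k2.
s=0.000000, u=0.430000:
  k1 = f(0.000000, 0.430000) = -0.050900
  k2 = f(0.255000, 0.417021) = -0.068682
  u ← 0.430000 + 0.51·(-0.068682) = 0.394972
u(0.51) ≈ 0.3950

0.3950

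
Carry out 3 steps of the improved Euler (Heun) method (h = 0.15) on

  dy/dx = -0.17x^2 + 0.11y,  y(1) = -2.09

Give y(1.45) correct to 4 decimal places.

-2.3149

Heun: k1 = f(x_n, y_n); k2 = f(x_n + h, y_n + h·k1); y_{n+1} = y_n + (h/2)·(k1 + k2).
x=1.000000, y=-2.090000:
  k1 = f(1.000000, -2.090000) = -0.399900
  k2 = f(1.150000, -2.149985) = -0.461323
  y ← -2.090000 + (0.15/2)·(-0.399900 + (-0.461323)) = -2.154592
x=1.150000, y=-2.154592:
  k1 = f(1.150000, -2.154592) = -0.461830
  k2 = f(1.300000, -2.223866) = -0.531925
  y ← -2.154592 + (0.15/2)·(-0.461830 + (-0.531925)) = -2.229123
x=1.300000, y=-2.229123:
  k1 = f(1.300000, -2.229123) = -0.532504
  k2 = f(1.450000, -2.308999) = -0.611415
  y ← -2.229123 + (0.15/2)·(-0.532504 + (-0.611415)) = -2.314917
y(1.45) ≈ -2.3149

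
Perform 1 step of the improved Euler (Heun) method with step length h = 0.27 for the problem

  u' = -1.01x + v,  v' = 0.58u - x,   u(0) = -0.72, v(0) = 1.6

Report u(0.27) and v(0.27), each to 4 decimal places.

-0.3400, 1.4846

Heun on (u,v): k1 = f(x_n, state_n); k2 = f(x_n + h, state_n + h·k1); state_{n+1} = state_n + (h/2)·(k1 + k2).
0.000000: (-0.720000, 1.600000)
  k1 = (1.600000, -0.417600)
  predictor → (-0.288000, 1.487248)
  k2 = (1.214548, -0.437040)
  → (-0.340036, 1.484624)
(u(0.27), v(0.27)) ≈ (-0.3400, 1.4846)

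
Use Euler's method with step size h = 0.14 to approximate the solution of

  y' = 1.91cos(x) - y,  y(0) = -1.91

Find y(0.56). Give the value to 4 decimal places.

Euler: y_{n+1} = y_n + h·f(x_n, y_n).
x=0.000000, y=-1.910000: f=3.820000 → y ← -1.910000 + 0.14·3.820000 = -1.375200
x=0.140000, y=-1.375200: f=3.266513 → y ← -1.375200 + 0.14·3.266513 = -0.917888
x=0.280000, y=-0.917888: f=2.753504 → y ← -0.917888 + 0.14·2.753504 = -0.532398
x=0.420000, y=-0.532398: f=2.276398 → y ← -0.532398 + 0.14·2.276398 = -0.213702
y(0.56) ≈ -0.2137

-0.2137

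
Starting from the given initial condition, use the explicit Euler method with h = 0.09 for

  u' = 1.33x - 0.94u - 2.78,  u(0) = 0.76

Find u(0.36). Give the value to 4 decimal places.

-0.2861

Euler: u_{n+1} = u_n + h·f(x_n, u_n).
x=0.000000, u=0.760000: f=-3.494400 → u ← 0.760000 + 0.09·(-3.494400) = 0.445504
x=0.090000, u=0.445504: f=-3.079074 → u ← 0.445504 + 0.09·(-3.079074) = 0.168387
x=0.180000, u=0.168387: f=-2.698884 → u ← 0.168387 + 0.09·(-2.698884) = -0.074512
x=0.270000, u=-0.074512: f=-2.350859 → u ← -0.074512 + 0.09·(-2.350859) = -0.286089
u(0.36) ≈ -0.2861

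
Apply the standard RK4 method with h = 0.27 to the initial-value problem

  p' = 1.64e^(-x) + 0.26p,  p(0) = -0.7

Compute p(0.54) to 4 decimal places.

RK4: k1 = f(x_n, p_n); k2 = f(x_n + h/2, p_n + (h/2)·k1); k3 = f(x_n + h/2, p_n + (h/2)·k2); k4 = f(x_n + h, p_n + h·k3); p_{n+1} = p_n + (h/6)·(k1 + 2k2 + 2k3 + k4).
x=0.000000, p=-0.700000:
  k1 = f(0.000000, -0.700000) = 1.458000
  k2 = f(0.135000, -0.503170) = 1.302070
  k3 = f(0.135000, -0.524221) = 1.296597
  k4 = f(0.270000, -0.349919) = 1.160963
  p ← -0.700000 + (0.27/6)·(k1 + 2k2 + 2k3 + k4) = -0.348267
x=0.270000, p=-0.348267:
  k1 = f(0.270000, -0.348267) = 1.161393
  k2 = f(0.405000, -0.191479) = 1.044058
  k3 = f(0.405000, -0.207319) = 1.039939
  k4 = f(0.540000, -0.067483) = 0.938162
  p ← -0.348267 + (0.27/6)·(k1 + 2k2 + 2k3 + k4) = -0.066227
p(0.54) ≈ -0.0662

-0.0662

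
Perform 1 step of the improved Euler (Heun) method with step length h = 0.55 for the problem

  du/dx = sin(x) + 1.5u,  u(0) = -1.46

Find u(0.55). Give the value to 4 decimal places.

Heun: k1 = f(x_n, u_n); k2 = f(x_n + h, u_n + h·k1); u_{n+1} = u_n + (h/2)·(k1 + k2).
x=0.000000, u=-1.460000:
  k1 = f(0.000000, -1.460000) = -2.190000
  k2 = f(0.550000, -2.664500) = -3.474063
  u ← -1.460000 + (0.55/2)·(-2.190000 + (-3.474063)) = -3.017617
u(0.55) ≈ -3.0176

-3.0176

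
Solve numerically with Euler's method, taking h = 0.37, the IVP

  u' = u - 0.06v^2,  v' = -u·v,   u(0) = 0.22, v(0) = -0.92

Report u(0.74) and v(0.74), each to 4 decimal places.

Euler on (u,v): u_{n+1} = u_n + h·u', v_{n+1} = v_n + h·v'.
0.000000: (0.220000, -0.920000); f=(0.169216, 0.202400) → (0.282610, -0.845112)
0.370000: (0.282610, -0.845112); f=(0.239757, 0.238837) → (0.371320, -0.756742)
(u(0.74), v(0.74)) ≈ (0.3713, -0.7567)

0.3713, -0.7567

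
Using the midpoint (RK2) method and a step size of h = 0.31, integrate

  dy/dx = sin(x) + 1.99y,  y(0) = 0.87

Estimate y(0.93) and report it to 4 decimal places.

5.8675

Midpoint: k1 = f(x_n, y_n); k2 = f(x_n + h/2, y_n + (h/2)·k1); y_{n+1} = y_n + h·k2.
x=0.000000, y=0.870000:
  k1 = f(0.000000, 0.870000) = 1.731300
  k2 = f(0.155000, 1.138351) = 2.419700
  y ← 0.870000 + 0.31·2.419700 = 1.620107
x=0.310000, y=1.620107:
  k1 = f(0.310000, 1.620107) = 3.529071
  k2 = f(0.465000, 2.167113) = 4.760978
  y ← 1.620107 + 0.31·4.760978 = 3.096010
x=0.620000, y=3.096010:
  k1 = f(0.620000, 3.096010) = 6.742095
  k2 = f(0.775000, 4.141035) = 8.940375
  y ← 3.096010 + 0.31·8.940375 = 5.867526
y(0.93) ≈ 5.8675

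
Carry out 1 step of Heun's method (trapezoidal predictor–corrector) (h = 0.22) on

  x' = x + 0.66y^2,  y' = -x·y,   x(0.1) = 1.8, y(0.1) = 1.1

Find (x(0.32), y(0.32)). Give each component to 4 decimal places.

2.3788, 0.7089

Heun on (x,y): k1 = f(t_n, state_n); k2 = f(t_n + h, state_n + h·k1); state_{n+1} = state_n + (h/2)·(k1 + k2).
0.100000: (1.800000, 1.100000)
  k1 = (2.598600, -1.980000)
  predictor → (2.371692, 0.664400)
  k2 = (2.663034, -1.575752)
  → (2.378780, 0.708867)
(x(0.32), y(0.32)) ≈ (2.3788, 0.7089)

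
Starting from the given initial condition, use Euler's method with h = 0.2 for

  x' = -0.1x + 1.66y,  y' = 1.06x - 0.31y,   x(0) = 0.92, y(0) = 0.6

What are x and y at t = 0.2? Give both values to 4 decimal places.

Euler on (x,y): x_{n+1} = x_n + h·x', y_{n+1} = y_n + h·y'.
0.000000: (0.920000, 0.600000); f=(0.904000, 0.789200) → (1.100800, 0.757840)
(x(0.2), y(0.2)) ≈ (1.1008, 0.7578)

1.1008, 0.7578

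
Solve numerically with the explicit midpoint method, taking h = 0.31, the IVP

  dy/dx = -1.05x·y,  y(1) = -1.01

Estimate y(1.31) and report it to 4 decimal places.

Midpoint: k1 = f(x_n, y_n); k2 = f(x_n + h/2, y_n + (h/2)·k1); y_{n+1} = y_n + h·k2.
x=1.000000, y=-1.010000:
  k1 = f(1.000000, -1.010000) = 1.060500
  k2 = f(1.155000, -0.845622) = 1.025529
  y ← -1.010000 + 0.31·1.025529 = -0.692086
y(1.31) ≈ -0.6921

-0.6921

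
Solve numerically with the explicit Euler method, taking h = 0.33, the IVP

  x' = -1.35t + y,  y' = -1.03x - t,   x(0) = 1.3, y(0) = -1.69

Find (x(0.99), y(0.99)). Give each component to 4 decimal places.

-1.2250, -2.6741

Euler on (x,y): x_{n+1} = x_n + h·x', y_{n+1} = y_n + h·y'.
0.000000: (1.300000, -1.690000); f=(-1.690000, -1.339000) → (0.742300, -2.131870)
0.330000: (0.742300, -2.131870); f=(-2.577370, -1.094569) → (-0.108232, -2.493078)
0.660000: (-0.108232, -2.493078); f=(-3.384078, -0.548521) → (-1.224978, -2.674090)
(x(0.99), y(0.99)) ≈ (-1.2250, -2.6741)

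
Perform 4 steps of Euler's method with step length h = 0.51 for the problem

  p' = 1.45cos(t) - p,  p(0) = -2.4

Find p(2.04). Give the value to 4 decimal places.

Euler: p_{n+1} = p_n + h·f(t_n, p_n).
t=0.000000, p=-2.400000: f=3.850000 → p ← -2.400000 + 0.51·3.850000 = -0.436500
t=0.510000, p=-0.436500: f=1.701980 → p ← -0.436500 + 0.51·1.701980 = 0.431510
t=1.020000, p=0.431510: f=0.327371 → p ← 0.431510 + 0.51·0.327371 = 0.598469
t=1.530000, p=0.598469: f=-0.539331 → p ← 0.598469 + 0.51·(-0.539331) = 0.323410
p(2.04) ≈ 0.3234

0.3234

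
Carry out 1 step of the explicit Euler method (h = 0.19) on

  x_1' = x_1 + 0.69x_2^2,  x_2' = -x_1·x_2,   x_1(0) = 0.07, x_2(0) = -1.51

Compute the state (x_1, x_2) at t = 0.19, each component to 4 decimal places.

Euler on (x_1,x_2): x_1_{n+1} = x_1_n + h·x_1', x_2_{n+1} = x_2_n + h·x_2'.
0.000000: (0.070000, -1.510000); f=(1.643269, 0.105700) → (0.382221, -1.489917)
(x_1(0.19), x_2(0.19)) ≈ (0.3822, -1.4899)

0.3822, -1.4899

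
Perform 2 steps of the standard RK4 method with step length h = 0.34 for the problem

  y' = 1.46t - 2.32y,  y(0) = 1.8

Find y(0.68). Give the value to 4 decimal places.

RK4: k1 = f(t_n, y_n); k2 = f(t_n + h/2, y_n + (h/2)·k1); k3 = f(t_n + h/2, y_n + (h/2)·k2); k4 = f(t_n + h, y_n + h·k3); y_{n+1} = y_n + (h/6)·(k1 + 2k2 + 2k3 + k4).
t=0.000000, y=1.800000:
  k1 = f(0.000000, 1.800000) = -4.176000
  k2 = f(0.170000, 1.090080) = -2.280786
  k3 = f(0.170000, 1.412266) = -3.028258
  k4 = f(0.340000, 0.770392) = -1.290910
  y ← 1.800000 + (0.34/6)·(k1 + 2k2 + 2k3 + k4) = 0.888517
t=0.340000, y=0.888517:
  k1 = f(0.340000, 0.888517) = -1.564959
  k2 = f(0.510000, 0.622474) = -0.699539
  k3 = f(0.510000, 0.769595) = -1.040861
  k4 = f(0.680000, 0.534624) = -0.247528
  y ← 0.888517 + (0.34/6)·(k1 + 2k2 + 2k3 + k4) = 0.588564
y(0.68) ≈ 0.5886

0.5886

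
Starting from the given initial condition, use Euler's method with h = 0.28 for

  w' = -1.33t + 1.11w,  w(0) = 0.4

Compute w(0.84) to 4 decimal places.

0.5557

Euler: w_{n+1} = w_n + h·f(t_n, w_n).
t=0.000000, w=0.400000: f=0.444000 → w ← 0.400000 + 0.28·0.444000 = 0.524320
t=0.280000, w=0.524320: f=0.209595 → w ← 0.524320 + 0.28·0.209595 = 0.583007
t=0.560000, w=0.583007: f=-0.097663 → w ← 0.583007 + 0.28·(-0.097663) = 0.555661
w(0.84) ≈ 0.5557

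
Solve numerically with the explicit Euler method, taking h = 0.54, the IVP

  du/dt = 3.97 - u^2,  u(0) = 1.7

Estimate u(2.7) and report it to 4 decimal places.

2.4240

Euler: u_{n+1} = u_n + h·f(t_n, u_n).
t=0.000000, u=1.700000: f=1.080000 → u ← 1.700000 + 0.54·1.080000 = 2.283200
t=0.540000, u=2.283200: f=-1.243002 → u ← 2.283200 + 0.54·(-1.243002) = 1.611979
t=1.080000, u=1.611979: f=1.371524 → u ← 1.611979 + 0.54·1.371524 = 2.352602
t=1.620000, u=2.352602: f=-1.564736 → u ← 2.352602 + 0.54·(-1.564736) = 1.507645
t=2.160000, u=1.507645: f=1.697008 → u ← 1.507645 + 0.54·1.697008 = 2.424029
u(2.7) ≈ 2.4240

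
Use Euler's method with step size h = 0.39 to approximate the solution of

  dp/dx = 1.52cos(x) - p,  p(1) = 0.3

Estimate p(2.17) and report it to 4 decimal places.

Euler: p_{n+1} = p_n + h·f(x_n, p_n).
x=1.000000, p=0.300000: f=0.521260 → p ← 0.300000 + 0.39·0.521260 = 0.503291
x=1.390000, p=0.503291: f=-0.229975 → p ← 0.503291 + 0.39·(-0.229975) = 0.413601
x=1.780000, p=0.413601: f=-0.729276 → p ← 0.413601 + 0.39·(-0.729276) = 0.129183
p(2.17) ≈ 0.1292

0.1292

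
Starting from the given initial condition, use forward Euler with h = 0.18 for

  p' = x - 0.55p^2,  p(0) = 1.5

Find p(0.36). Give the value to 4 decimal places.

Euler: p_{n+1} = p_n + h·f(x_n, p_n).
x=0.000000, p=1.500000: f=-1.237500 → p ← 1.500000 + 0.18·(-1.237500) = 1.277250
x=0.180000, p=1.277250: f=-0.717252 → p ← 1.277250 + 0.18·(-0.717252) = 1.148145
p(0.36) ≈ 1.1481

1.1481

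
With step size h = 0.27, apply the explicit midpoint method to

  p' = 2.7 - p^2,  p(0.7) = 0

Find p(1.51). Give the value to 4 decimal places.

Midpoint: k1 = f(s_n, p_n); k2 = f(s_n + h/2, p_n + (h/2)·k1); p_{n+1} = p_n + h·k2.
s=0.700000, p=0.000000:
  k1 = f(0.700000, 0.000000) = 2.700000
  k2 = f(0.835000, 0.364500) = 2.567140
  p ← 0.000000 + 0.27·2.567140 = 0.693128
s=0.970000, p=0.693128:
  k1 = f(0.970000, 0.693128) = 2.219574
  k2 = f(1.105000, 0.992770) = 1.714407
  p ← 0.693128 + 0.27·1.714407 = 1.156018
s=1.240000, p=1.156018:
  k1 = f(1.240000, 1.156018) = 1.363623
  k2 = f(1.375000, 1.340107) = 0.904114
  p ← 1.156018 + 0.27·0.904114 = 1.400128
p(1.51) ≈ 1.4001

1.4001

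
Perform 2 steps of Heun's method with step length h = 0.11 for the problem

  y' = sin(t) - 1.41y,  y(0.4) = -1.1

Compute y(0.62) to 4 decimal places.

-0.7146

Heun: k1 = f(t_n, y_n); k2 = f(t_n + h, y_n + h·k1); y_{n+1} = y_n + (h/2)·(k1 + k2).
t=0.400000, y=-1.100000:
  k1 = f(0.400000, -1.100000) = 1.940418
  k2 = f(0.510000, -0.886554) = 1.738218
  y ← -1.100000 + (0.11/2)·(1.940418 + 1.738218) = -0.897675
t=0.510000, y=-0.897675:
  k1 = f(0.510000, -0.897675) = 1.753899
  k2 = f(0.620000, -0.704746) = 1.574727
  y ← -0.897675 + (0.11/2)·(1.753899 + 1.574727) = -0.714601
y(0.62) ≈ -0.7146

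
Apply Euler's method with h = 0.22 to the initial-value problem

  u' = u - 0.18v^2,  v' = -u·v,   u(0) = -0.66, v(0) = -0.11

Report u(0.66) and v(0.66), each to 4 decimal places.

-1.2008, -0.1804

Euler on (u,v): u_{n+1} = u_n + h·u', v_{n+1} = v_n + h·v'.
0.000000: (-0.660000, -0.110000); f=(-0.662178, -0.072600) → (-0.805679, -0.125972)
0.220000: (-0.805679, -0.125972); f=(-0.808536, -0.101493) → (-0.983557, -0.148300)
0.440000: (-0.983557, -0.148300); f=(-0.987516, -0.145862) → (-1.200810, -0.180390)
(u(0.66), v(0.66)) ≈ (-1.2008, -0.1804)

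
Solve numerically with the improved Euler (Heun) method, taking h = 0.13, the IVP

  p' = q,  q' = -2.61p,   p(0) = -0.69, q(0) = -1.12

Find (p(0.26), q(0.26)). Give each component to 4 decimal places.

-0.9142, -0.5638

Heun on (p,q): k1 = f(x_n, state_n); k2 = f(x_n + h, state_n + h·k1); state_{n+1} = state_n + (h/2)·(k1 + k2).
0.000000: (-0.690000, -1.120000)
  k1 = (-1.120000, 1.800900)
  predictor → (-0.835600, -0.885883)
  k2 = (-0.885883, 2.180916)
  → (-0.820382, -0.861182)
0.130000: (-0.820382, -0.861182)
  k1 = (-0.861182, 2.141198)
  predictor → (-0.932336, -0.582826)
  k2 = (-0.582826, 2.433397)
  → (-0.914243, -0.563833)
(p(0.26), q(0.26)) ≈ (-0.9142, -0.5638)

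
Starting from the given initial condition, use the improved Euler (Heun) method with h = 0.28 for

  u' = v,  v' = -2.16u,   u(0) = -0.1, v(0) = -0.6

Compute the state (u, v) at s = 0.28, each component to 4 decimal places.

Heun on (u,v): k1 = f(s_n, state_n); k2 = f(s_n + h, state_n + h·k1); state_{n+1} = state_n + (h/2)·(k1 + k2).
0.000000: (-0.100000, -0.600000)
  k1 = (-0.600000, 0.216000)
  predictor → (-0.268000, -0.539520)
  k2 = (-0.539520, 0.578880)
  → (-0.259533, -0.488717)
(u(0.28), v(0.28)) ≈ (-0.2595, -0.4887)

-0.2595, -0.4887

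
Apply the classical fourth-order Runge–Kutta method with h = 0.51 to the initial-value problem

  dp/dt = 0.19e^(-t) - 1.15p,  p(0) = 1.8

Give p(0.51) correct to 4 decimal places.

1.0581

RK4: k1 = f(t_n, p_n); k2 = f(t_n + h/2, p_n + (h/2)·k1); k3 = f(t_n + h/2, p_n + (h/2)·k2); k4 = f(t_n + h, p_n + h·k3); p_{n+1} = p_n + (h/6)·(k1 + 2k2 + 2k3 + k4).
t=0.000000, p=1.800000:
  k1 = f(0.000000, 1.800000) = -1.880000
  k2 = f(0.255000, 1.320600) = -1.371456
  k3 = f(0.255000, 1.450279) = -1.520586
  k4 = f(0.510000, 1.024501) = -1.064082
  p ← 1.800000 + (0.51/6)·(k1 + 2k2 + 2k3 + k4) = 1.058106
p(0.51) ≈ 1.0581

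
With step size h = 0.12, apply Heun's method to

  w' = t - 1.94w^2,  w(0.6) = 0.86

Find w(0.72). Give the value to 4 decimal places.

Heun: k1 = f(t_n, w_n); k2 = f(t_n + h, w_n + h·k1); w_{n+1} = w_n + (h/2)·(k1 + k2).
t=0.600000, w=0.860000:
  k1 = f(0.600000, 0.860000) = -0.834824
  k2 = f(0.720000, 0.759821) = -0.400017
  w ← 0.860000 + (0.12/2)·(-0.834824 + (-0.400017)) = 0.785910
w(0.72) ≈ 0.7859

0.7859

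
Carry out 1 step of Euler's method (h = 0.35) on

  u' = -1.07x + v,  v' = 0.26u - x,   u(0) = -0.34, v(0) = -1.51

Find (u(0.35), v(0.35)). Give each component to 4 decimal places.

-0.8685, -1.5409

Euler on (u,v): u_{n+1} = u_n + h·u', v_{n+1} = v_n + h·v'.
0.000000: (-0.340000, -1.510000); f=(-1.510000, -0.088400) → (-0.868500, -1.540940)
(u(0.35), v(0.35)) ≈ (-0.8685, -1.5409)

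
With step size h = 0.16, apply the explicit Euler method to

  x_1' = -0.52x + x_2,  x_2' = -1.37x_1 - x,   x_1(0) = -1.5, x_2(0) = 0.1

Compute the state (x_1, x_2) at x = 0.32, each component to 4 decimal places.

Euler on (x_1,x_2): x_1_{n+1} = x_1_n + h·x_1', x_2_{n+1} = x_2_n + h·x_2'.
0.000000: (-1.500000, 0.100000); f=(0.100000, 2.055000) → (-1.484000, 0.428800)
0.160000: (-1.484000, 0.428800); f=(0.345600, 1.873080) → (-1.428704, 0.728493)
(x_1(0.32), x_2(0.32)) ≈ (-1.4287, 0.7285)

-1.4287, 0.7285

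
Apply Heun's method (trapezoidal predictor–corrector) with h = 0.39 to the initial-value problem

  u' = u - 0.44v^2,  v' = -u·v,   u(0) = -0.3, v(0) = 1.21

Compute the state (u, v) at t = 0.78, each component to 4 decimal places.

-1.6918, 2.2067

Heun on (u,v): k1 = f(t_n, state_n); k2 = f(t_n + h, state_n + h·k1); state_{n+1} = state_n + (h/2)·(k1 + k2).
0.000000: (-0.300000, 1.210000)
  k1 = (-0.944204, 0.363000)
  predictor → (-0.668240, 1.351570)
  k2 = (-1.472006, 0.903173)
  → (-0.771161, 1.456904)
0.390000: (-0.771161, 1.456904)
  k1 = (-1.705091, 1.123507)
  predictor → (-1.436146, 1.895071)
  k2 = (-3.016316, 2.721600)
  → (-1.691835, 2.206700)
(u(0.78), v(0.78)) ≈ (-1.6918, 2.2067)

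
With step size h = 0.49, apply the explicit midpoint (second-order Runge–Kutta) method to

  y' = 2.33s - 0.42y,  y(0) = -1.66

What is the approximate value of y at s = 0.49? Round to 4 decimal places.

Midpoint: k1 = f(s_n, y_n); k2 = f(s_n + h/2, y_n + (h/2)·k1); y_{n+1} = y_n + h·k2.
s=0.000000, y=-1.660000:
  k1 = f(0.000000, -1.660000) = 0.697200
  k2 = f(0.245000, -1.489186) = 1.196308
  y ← -1.660000 + 0.49·1.196308 = -1.073809
y(0.49) ≈ -1.0738

-1.0738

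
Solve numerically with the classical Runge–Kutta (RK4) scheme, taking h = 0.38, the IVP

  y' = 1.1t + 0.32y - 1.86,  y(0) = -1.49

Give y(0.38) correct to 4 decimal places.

-2.3515

RK4: k1 = f(t_n, y_n); k2 = f(t_n + h/2, y_n + (h/2)·k1); k3 = f(t_n + h/2, y_n + (h/2)·k2); k4 = f(t_n + h, y_n + h·k3); y_{n+1} = y_n + (h/6)·(k1 + 2k2 + 2k3 + k4).
t=0.000000, y=-1.490000:
  k1 = f(0.000000, -1.490000) = -2.336800
  k2 = f(0.190000, -1.933992) = -2.269877
  k3 = f(0.190000, -1.921277) = -2.265809
  k4 = f(0.380000, -2.351007) = -2.194322
  y ← -1.490000 + (0.38/6)·(k1 + 2k2 + 2k3 + k4) = -2.351491
y(0.38) ≈ -2.3515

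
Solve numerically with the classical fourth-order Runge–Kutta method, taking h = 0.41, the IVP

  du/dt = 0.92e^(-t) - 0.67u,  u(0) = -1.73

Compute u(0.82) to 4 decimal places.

-0.6172

RK4: k1 = f(t_n, u_n); k2 = f(t_n + h/2, u_n + (h/2)·k1); k3 = f(t_n + h/2, u_n + (h/2)·k2); k4 = f(t_n + h, u_n + h·k3); u_{n+1} = u_n + (h/6)·(k1 + 2k2 + 2k3 + k4).
t=0.000000, u=-1.730000:
  k1 = f(0.000000, -1.730000) = 2.079100
  k2 = f(0.205000, -1.303784) = 1.623011
  k3 = f(0.205000, -1.397283) = 1.685655
  k4 = f(0.410000, -1.038881) = 1.306609
  u ← -1.730000 + (0.41/6)·(k1 + 2k2 + 2k3 + k4) = -1.046459
t=0.410000, u=-1.046459:
  k1 = f(0.410000, -1.046459) = 1.311686
  k2 = f(0.615000, -0.777563) = 1.018357
  k3 = f(0.615000, -0.837696) = 1.058646
  k4 = f(0.820000, -0.612414) = 0.815515
  u ← -1.046459 + (0.41/6)·(k1 + 2k2 + 2k3 + k4) = -0.617243
u(0.82) ≈ -0.6172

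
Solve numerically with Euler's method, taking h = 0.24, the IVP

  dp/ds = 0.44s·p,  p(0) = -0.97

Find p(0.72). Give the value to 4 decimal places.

-1.0450

Euler: p_{n+1} = p_n + h·f(s_n, p_n).
s=0.000000, p=-0.970000: f=0.000000 → p ← -0.970000 + 0.24·0.000000 = -0.970000
s=0.240000, p=-0.970000: f=-0.102432 → p ← -0.970000 + 0.24·(-0.102432) = -0.994584
s=0.480000, p=-0.994584: f=-0.210056 → p ← -0.994584 + 0.24·(-0.210056) = -1.044997
p(0.72) ≈ -1.0450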